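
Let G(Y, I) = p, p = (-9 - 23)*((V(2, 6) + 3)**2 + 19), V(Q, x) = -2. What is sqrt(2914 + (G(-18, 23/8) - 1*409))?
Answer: sqrt(1865) ≈ 43.186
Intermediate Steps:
p = -640 (p = (-9 - 23)*((-2 + 3)**2 + 19) = -32*(1**2 + 19) = -32*(1 + 19) = -32*20 = -640)
G(Y, I) = -640
sqrt(2914 + (G(-18, 23/8) - 1*409)) = sqrt(2914 + (-640 - 1*409)) = sqrt(2914 + (-640 - 409)) = sqrt(2914 - 1049) = sqrt(1865)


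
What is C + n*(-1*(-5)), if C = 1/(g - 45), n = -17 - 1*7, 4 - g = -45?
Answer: -479/4 ≈ -119.75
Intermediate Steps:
g = 49 (g = 4 - 1*(-45) = 4 + 45 = 49)
n = -24 (n = -17 - 7 = -24)
C = ¼ (C = 1/(49 - 45) = 1/4 = ¼ ≈ 0.25000)
C + n*(-1*(-5)) = ¼ - (-24)*(-5) = ¼ - 24*5 = ¼ - 120 = -479/4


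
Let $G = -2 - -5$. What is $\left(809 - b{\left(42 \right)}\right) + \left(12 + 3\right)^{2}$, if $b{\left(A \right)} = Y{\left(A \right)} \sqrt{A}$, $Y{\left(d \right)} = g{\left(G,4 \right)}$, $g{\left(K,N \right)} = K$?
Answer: $1034 - 3 \sqrt{42} \approx 1014.6$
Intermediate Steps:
$G = 3$ ($G = -2 + 5 = 3$)
$Y{\left(d \right)} = 3$
$b{\left(A \right)} = 3 \sqrt{A}$
$\left(809 - b{\left(42 \right)}\right) + \left(12 + 3\right)^{2} = \left(809 - 3 \sqrt{42}\right) + \left(12 + 3\right)^{2} = \left(809 - 3 \sqrt{42}\right) + 15^{2} = \left(809 - 3 \sqrt{42}\right) + 225 = 1034 - 3 \sqrt{42}$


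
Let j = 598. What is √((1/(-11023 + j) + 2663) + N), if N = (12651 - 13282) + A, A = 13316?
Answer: √66721208883/2085 ≈ 123.89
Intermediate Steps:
N = 12685 (N = (12651 - 13282) + 13316 = -631 + 13316 = 12685)
√((1/(-11023 + j) + 2663) + N) = √((1/(-11023 + 598) + 2663) + 12685) = √((1/(-10425) + 2663) + 12685) = √((-1/10425 + 2663) + 12685) = √(27761774/10425 + 12685) = √(160002899/10425) = √66721208883/2085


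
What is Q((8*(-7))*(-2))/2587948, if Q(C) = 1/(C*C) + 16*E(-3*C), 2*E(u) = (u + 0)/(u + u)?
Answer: 50177/32463219712 ≈ 1.5457e-6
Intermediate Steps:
E(u) = ¼ (E(u) = ((u + 0)/(u + u))/2 = (u/((2*u)))/2 = (u*(1/(2*u)))/2 = (½)*(½) = ¼)
Q(C) = 4 + C⁻² (Q(C) = 1/(C*C) + 16*(¼) = 1/(C²) + 4 = C⁻² + 4 = 4 + C⁻²)
Q((8*(-7))*(-2))/2587948 = (4 + ((8*(-7))*(-2))⁻²)/2587948 = (4 + (-56*(-2))⁻²)*(1/2587948) = (4 + 112⁻²)*(1/2587948) = (4 + 1/12544)*(1/2587948) = (50177/12544)*(1/2587948) = 50177/32463219712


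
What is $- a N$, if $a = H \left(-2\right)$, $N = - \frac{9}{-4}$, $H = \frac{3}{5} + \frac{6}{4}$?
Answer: $\frac{189}{20} \approx 9.45$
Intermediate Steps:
$H = \frac{21}{10}$ ($H = 3 \cdot \frac{1}{5} + 6 \cdot \frac{1}{4} = \frac{3}{5} + \frac{3}{2} = \frac{21}{10} \approx 2.1$)
$N = \frac{9}{4}$ ($N = \left(-9\right) \left(- \frac{1}{4}\right) = \frac{9}{4} \approx 2.25$)
$a = - \frac{21}{5}$ ($a = \frac{21}{10} \left(-2\right) = - \frac{21}{5} \approx -4.2$)
$- a N = \left(-1\right) \left(- \frac{21}{5}\right) \frac{9}{4} = \frac{21}{5} \cdot \frac{9}{4} = \frac{189}{20}$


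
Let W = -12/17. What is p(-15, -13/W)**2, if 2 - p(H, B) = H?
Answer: 289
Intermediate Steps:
W = -12/17 (W = -12*1/17 = -12/17 ≈ -0.70588)
p(H, B) = 2 - H
p(-15, -13/W)**2 = (2 - 1*(-15))**2 = (2 + 15)**2 = 17**2 = 289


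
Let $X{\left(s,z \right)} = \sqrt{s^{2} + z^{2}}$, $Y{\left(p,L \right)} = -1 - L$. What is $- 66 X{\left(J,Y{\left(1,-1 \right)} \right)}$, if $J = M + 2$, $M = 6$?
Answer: $-528$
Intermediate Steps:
$J = 8$ ($J = 6 + 2 = 8$)
$- 66 X{\left(J,Y{\left(1,-1 \right)} \right)} = - 66 \sqrt{8^{2} + \left(-1 - -1\right)^{2}} = - 66 \sqrt{64 + \left(-1 + 1\right)^{2}} = - 66 \sqrt{64 + 0^{2}} = - 66 \sqrt{64 + 0} = - 66 \sqrt{64} = \left(-66\right) 8 = -528$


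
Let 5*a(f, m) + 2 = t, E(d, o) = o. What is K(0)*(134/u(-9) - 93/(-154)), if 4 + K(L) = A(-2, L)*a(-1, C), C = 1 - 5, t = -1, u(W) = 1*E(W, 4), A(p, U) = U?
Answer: -10504/77 ≈ -136.42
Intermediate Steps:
u(W) = 4 (u(W) = 1*4 = 4)
C = -4
a(f, m) = -⅗ (a(f, m) = -⅖ + (⅕)*(-1) = -⅖ - ⅕ = -⅗)
K(L) = -4 - 3*L/5 (K(L) = -4 + L*(-⅗) = -4 - 3*L/5)
K(0)*(134/u(-9) - 93/(-154)) = (-4 - ⅗*0)*(134/4 - 93/(-154)) = (-4 + 0)*(134*(¼) - 93*(-1/154)) = -4*(67/2 + 93/154) = -4*2626/77 = -10504/77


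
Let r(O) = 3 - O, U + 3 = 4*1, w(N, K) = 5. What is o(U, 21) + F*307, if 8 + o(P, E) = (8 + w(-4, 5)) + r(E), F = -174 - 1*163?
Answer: -103472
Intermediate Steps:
F = -337 (F = -174 - 163 = -337)
U = 1 (U = -3 + 4*1 = -3 + 4 = 1)
o(P, E) = 8 - E (o(P, E) = -8 + ((8 + 5) + (3 - E)) = -8 + (13 + (3 - E)) = -8 + (16 - E) = 8 - E)
o(U, 21) + F*307 = (8 - 1*21) - 337*307 = (8 - 21) - 103459 = -13 - 103459 = -103472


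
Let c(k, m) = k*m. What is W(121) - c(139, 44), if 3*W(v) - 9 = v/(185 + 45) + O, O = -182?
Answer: -1419903/230 ≈ -6173.5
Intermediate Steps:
W(v) = -173/3 + v/690 (W(v) = 3 + (v/(185 + 45) - 182)/3 = 3 + (v/230 - 182)/3 = 3 + (-182 + v/230)/3 = 3 + (-182/3 + v/690) = -173/3 + v/690)
W(121) - c(139, 44) = (-173/3 + (1/690)*121) - 139*44 = (-173/3 + 121/690) - 1*6116 = -13223/230 - 6116 = -1419903/230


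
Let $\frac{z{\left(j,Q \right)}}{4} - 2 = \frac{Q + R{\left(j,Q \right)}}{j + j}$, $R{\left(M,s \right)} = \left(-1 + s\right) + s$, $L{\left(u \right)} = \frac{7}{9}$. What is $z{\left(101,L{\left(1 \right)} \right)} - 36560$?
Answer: $- \frac{11075248}{303} \approx -36552.0$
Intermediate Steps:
$L{\left(u \right)} = \frac{7}{9}$ ($L{\left(u \right)} = 7 \cdot \frac{1}{9} = \frac{7}{9}$)
$R{\left(M,s \right)} = -1 + 2 s$
$z{\left(j,Q \right)} = 8 + \frac{2 \left(-1 + 3 Q\right)}{j}$ ($z{\left(j,Q \right)} = 8 + 4 \frac{Q + \left(-1 + 2 Q\right)}{j + j} = 8 + 4 \frac{-1 + 3 Q}{2 j} = 8 + \frac{2 \left(-1 + 3 Q\right)}{j}$)
$z{\left(101,L{\left(1 \right)} \right)} - 36560 = \frac{2 \left(-1 + 3 \cdot \frac{7}{9} + 4 \cdot 101\right)}{101} - 36560 = 2 \cdot \frac{1}{101} \left(-1 + \frac{7}{3} + 404\right) - 36560 = 2 \cdot \frac{1}{101} \cdot \frac{1216}{3} - 36560 = \frac{2432}{303} - 36560 = - \frac{11075248}{303}$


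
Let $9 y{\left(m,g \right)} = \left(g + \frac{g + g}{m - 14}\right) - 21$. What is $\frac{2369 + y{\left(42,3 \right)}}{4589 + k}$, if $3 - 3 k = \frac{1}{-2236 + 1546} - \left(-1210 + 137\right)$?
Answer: $\frac{34298175}{61326517} \approx 0.55927$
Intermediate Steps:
$y{\left(m,g \right)} = - \frac{7}{3} + \frac{g}{9} + \frac{2 g}{9 \left(-14 + m\right)}$ ($y{\left(m,g \right)} = \frac{\left(g + \frac{g + g}{m - 14}\right) - 21}{9} = \frac{\left(g + \frac{2 g}{-14 + m}\right) - 21}{9} = \frac{-21 + g + \frac{2 g}{-14 + m}}{9} = - \frac{7}{3} + \frac{g}{9} + \frac{2 g}{9 \left(-14 + m\right)}$)
$k = - \frac{738299}{2070}$ ($k = 1 - \frac{\frac{1}{-2236 + 1546} - \left(-1210 + 137\right)}{3} = 1 - \frac{\frac{1}{-690} - -1073}{3} = 1 - \frac{- \frac{1}{690} + 1073}{3} = 1 - \frac{740369}{2070} = - \frac{738299}{2070} \approx -356.67$)
$\frac{2369 + y{\left(42,3 \right)}}{4589 + k} = \frac{2369 + \frac{294 - 882 - 36 + 3 \cdot 42}{9 \left(-14 + 42\right)}}{4589 - \frac{738299}{2070}} = \frac{2369 + \frac{294 - 882 - 36 + 126}{9 \cdot 28}}{\frac{8760931}{2070}} = \left(2369 + \frac{1}{9} \cdot \frac{1}{28} \left(-498\right)\right) \frac{2070}{8760931} = \left(2369 - \frac{83}{42}\right) \frac{2070}{8760931} = \frac{99415}{42} \cdot \frac{2070}{8760931} = \frac{34298175}{61326517}$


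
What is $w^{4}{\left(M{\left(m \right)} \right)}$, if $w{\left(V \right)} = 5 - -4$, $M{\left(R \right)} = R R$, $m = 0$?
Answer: $6561$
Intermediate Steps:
$M{\left(R \right)} = R^{2}$
$w{\left(V \right)} = 9$ ($w{\left(V \right)} = 5 + 4 = 9$)
$w^{4}{\left(M{\left(m \right)} \right)} = 9^{4} = 6561$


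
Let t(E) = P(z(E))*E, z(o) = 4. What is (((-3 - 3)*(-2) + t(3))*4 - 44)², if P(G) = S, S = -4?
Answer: 1936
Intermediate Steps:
P(G) = -4
t(E) = -4*E
(((-3 - 3)*(-2) + t(3))*4 - 44)² = (((-3 - 3)*(-2) - 4*3)*4 - 44)² = ((-6*(-2) - 12)*4 - 44)² = ((12 - 12)*4 - 44)² = (0*4 - 44)² = (0 - 44)² = (-44)² = 1936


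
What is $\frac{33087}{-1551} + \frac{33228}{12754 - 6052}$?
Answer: $- \frac{9456247}{577489} \approx -16.375$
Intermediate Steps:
$\frac{33087}{-1551} + \frac{33228}{12754 - 6052} = 33087 \left(- \frac{1}{1551}\right) + \frac{33228}{12754 - 6052} = - \frac{11029}{517} + \frac{33228}{6702} = - \frac{11029}{517} + 33228 \cdot \frac{1}{6702} = - \frac{11029}{517} + \frac{5538}{1117} = - \frac{9456247}{577489}$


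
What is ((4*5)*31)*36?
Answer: 22320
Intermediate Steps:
((4*5)*31)*36 = (20*31)*36 = 620*36 = 22320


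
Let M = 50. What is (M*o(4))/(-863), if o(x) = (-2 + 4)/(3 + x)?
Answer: -100/6041 ≈ -0.016554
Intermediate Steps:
o(x) = 2/(3 + x)
(M*o(4))/(-863) = (50*(2/(3 + 4)))/(-863) = (50*(2/7))*(-1/863) = (100/7)*(-1/863) = -100/6041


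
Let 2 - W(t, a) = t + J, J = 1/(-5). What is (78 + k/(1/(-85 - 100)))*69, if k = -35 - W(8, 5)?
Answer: 378120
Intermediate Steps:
J = -⅕ ≈ -0.20000
W(t, a) = 11/5 - t (W(t, a) = 2 - (t - ⅕) = 2 - (-⅕ + t) = 2 + (⅕ - t) = 11/5 - t)
k = -146/5 (k = -35 - (11/5 - 1*8) = -35 - (11/5 - 8) = -35 - 1*(-29/5) = -35 + 29/5 = -146/5 ≈ -29.200)
(78 + k/(1/(-85 - 100)))*69 = (78 - 146/(5*(1/(-85 - 100))))*69 = (78 - 146/(5*(1/(-185))))*69 = (78 - 146/(5*(-1/185)))*69 = (78 - 146/5*(-185))*69 = (78 + 5402)*69 = 5480*69 = 378120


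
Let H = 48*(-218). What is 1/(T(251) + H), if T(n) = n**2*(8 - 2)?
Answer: 1/367542 ≈ 2.7208e-6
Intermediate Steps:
T(n) = 6*n**2 (T(n) = n**2*6 = 6*n**2)
H = -10464
1/(T(251) + H) = 1/(6*251**2 - 10464) = 1/(6*63001 - 10464) = 1/(378006 - 10464) = 1/367542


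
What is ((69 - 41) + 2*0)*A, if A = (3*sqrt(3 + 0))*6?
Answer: 504*sqrt(3) ≈ 872.95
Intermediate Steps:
A = 18*sqrt(3) (A = (3*sqrt(3))*6 = 18*sqrt(3) ≈ 31.177)
((69 - 41) + 2*0)*A = ((69 - 41) + 2*0)*(18*sqrt(3)) = (28 + 0)*(18*sqrt(3)) = 28*(18*sqrt(3)) = 504*sqrt(3)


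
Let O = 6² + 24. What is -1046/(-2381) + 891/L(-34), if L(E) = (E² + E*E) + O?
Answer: 4602583/5647732 ≈ 0.81494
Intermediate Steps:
O = 60 (O = 36 + 24 = 60)
L(E) = 60 + 2*E² (L(E) = (E² + E*E) + 60 = (E² + E²) + 60 = 2*E² + 60 = 60 + 2*E²)
-1046/(-2381) + 891/L(-34) = -1046/(-2381) + 891/(60 + 2*(-34)²) = -1046*(-1/2381) + 891/(60 + 2*1156) = 1046/2381 + 891/(60 + 2312) = 1046/2381 + 891/2372 = 4602583/5647732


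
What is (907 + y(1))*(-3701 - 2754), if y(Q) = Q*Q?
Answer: -5861140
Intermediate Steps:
y(Q) = Q²
(907 + y(1))*(-3701 - 2754) = (907 + 1²)*(-3701 - 2754) = (907 + 1)*(-6455) = 908*(-6455) = -5861140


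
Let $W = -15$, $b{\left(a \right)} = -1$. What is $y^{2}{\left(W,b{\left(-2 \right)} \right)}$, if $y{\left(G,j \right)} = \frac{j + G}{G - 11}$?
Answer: $\frac{64}{169} \approx 0.3787$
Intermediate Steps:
$y{\left(G,j \right)} = \frac{G + j}{-11 + G}$ ($y{\left(G,j \right)} = \frac{G + j}{G - 11} = \frac{G + j}{-11 + G}$)
$y^{2}{\left(W,b{\left(-2 \right)} \right)} = \left(\frac{-15 - 1}{-11 - 15}\right)^{2} = \left(\frac{1}{-26} \left(-16\right)\right)^{2} = \left(\left(- \frac{1}{26}\right) \left(-16\right)\right)^{2} = \left(\frac{8}{13}\right)^{2} = \frac{64}{169}$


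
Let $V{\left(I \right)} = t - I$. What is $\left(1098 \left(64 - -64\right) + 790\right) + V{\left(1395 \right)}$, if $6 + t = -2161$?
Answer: $137772$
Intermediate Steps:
$t = -2167$ ($t = -6 - 2161 = -2167$)
$V{\left(I \right)} = -2167 - I$
$\left(1098 \left(64 - -64\right) + 790\right) + V{\left(1395 \right)} = \left(1098 \left(64 - -64\right) + 790\right) - 3562 = \left(1098 \left(64 + 64\right) + 790\right) - 3562 = \left(1098 \cdot 128 + 790\right) - 3562 = \left(140544 + 790\right) - 3562 = 141334 - 3562 = 137772$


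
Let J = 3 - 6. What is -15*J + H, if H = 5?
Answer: 50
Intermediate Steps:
J = -3
-15*J + H = -15*(-3) + 5 = 45 + 5 = 50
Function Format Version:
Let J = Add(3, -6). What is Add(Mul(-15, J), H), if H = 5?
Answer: 50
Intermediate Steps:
J = -3
Add(Mul(-15, J), H) = Add(Mul(-15, -3), 5) = Add(45, 5) = 50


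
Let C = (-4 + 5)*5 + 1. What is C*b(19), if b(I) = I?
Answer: 114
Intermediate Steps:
C = 6 (C = 1*5 + 1 = 5 + 1 = 6)
C*b(19) = 6*19 = 114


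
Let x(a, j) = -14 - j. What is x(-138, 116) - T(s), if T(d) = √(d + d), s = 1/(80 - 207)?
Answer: -130 - I*√254/127 ≈ -130.0 - 0.12549*I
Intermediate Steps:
s = -1/127 (s = 1/(-127) = -1/127 ≈ -0.0078740)
T(d) = √2*√d (T(d) = √(2*d) = √2*√d)
x(-138, 116) - T(s) = (-14 - 1*116) - √2*√(-1/127) = (-14 - 116) - √2*I*√127/127 = -130 - I*√254/127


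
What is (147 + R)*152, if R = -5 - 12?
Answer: 19760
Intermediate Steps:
R = -17
(147 + R)*152 = (147 - 17)*152 = 130*152 = 19760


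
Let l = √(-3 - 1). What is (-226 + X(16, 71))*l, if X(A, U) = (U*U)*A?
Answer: 160860*I ≈ 1.6086e+5*I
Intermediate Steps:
X(A, U) = A*U² (X(A, U) = U²*A = A*U²)
l = 2*I (l = √(-4) = 2*I ≈ 2.0*I)
(-226 + X(16, 71))*l = (-226 + 16*71²)*(2*I) = (-226 + 16*5041)*(2*I) = (-226 + 80656)*(2*I) = 80430*(2*I) = 160860*I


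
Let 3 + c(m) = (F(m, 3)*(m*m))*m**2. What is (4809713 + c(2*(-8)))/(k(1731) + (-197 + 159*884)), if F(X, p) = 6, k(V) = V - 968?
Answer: 2601463/70561 ≈ 36.868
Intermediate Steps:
k(V) = -968 + V
c(m) = -3 + 6*m**4 (c(m) = -3 + (6*(m*m))*m**2 = -3 + (6*m**2)*m**2 = -3 + 6*m**4)
(4809713 + c(2*(-8)))/(k(1731) + (-197 + 159*884)) = (4809713 + (-3 + 6*(2*(-8))**4))/((-968 + 1731) + (-197 + 159*884)) = (4809713 + (-3 + 6*(-16)**4))/(763 + (-197 + 140556)) = (4809713 + (-3 + 6*65536))/(763 + 140359) = (4809713 + (-3 + 393216))/141122 = (4809713 + 393213)*(1/141122) = 5202926*(1/141122) = 2601463/70561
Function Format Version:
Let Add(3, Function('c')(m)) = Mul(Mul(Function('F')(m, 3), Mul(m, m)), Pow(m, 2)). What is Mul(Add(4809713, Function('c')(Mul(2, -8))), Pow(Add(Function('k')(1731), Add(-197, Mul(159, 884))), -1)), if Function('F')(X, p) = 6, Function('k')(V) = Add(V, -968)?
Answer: Rational(2601463, 70561) ≈ 36.868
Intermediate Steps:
Function('k')(V) = Add(-968, V)
Function('c')(m) = Add(-3, Mul(6, Pow(m, 4))) (Function('c')(m) = Add(-3, Mul(Mul(6, Mul(m, m)), Pow(m, 2))) = Add(-3, Mul(Mul(6, Pow(m, 2)), Pow(m, 2))) = Add(-3, Mul(6, Pow(m, 4))))
Mul(Add(4809713, Function('c')(Mul(2, -8))), Pow(Add(Function('k')(1731), Add(-197, Mul(159, 884))), -1)) = Mul(Add(4809713, Add(-3, Mul(6, Pow(Mul(2, -8), 4)))), Pow(Add(Add(-968, 1731), Add(-197, Mul(159, 884))), -1)) = Mul(Add(4809713, Add(-3, Mul(6, Pow(-16, 4)))), Pow(Add(763, Add(-197, 140556)), -1)) = Mul(Add(4809713, Add(-3, Mul(6, 65536))), Pow(Add(763, 140359), -1)) = Mul(Add(4809713, Add(-3, 393216)), Pow(141122, -1)) = Mul(Add(4809713, 393213), Rational(1, 141122)) = Mul(5202926, Rational(1, 141122)) = Rational(2601463, 70561)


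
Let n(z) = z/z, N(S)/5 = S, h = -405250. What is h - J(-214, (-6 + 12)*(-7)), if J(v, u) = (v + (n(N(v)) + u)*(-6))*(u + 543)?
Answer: -421282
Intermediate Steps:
N(S) = 5*S
n(z) = 1
J(v, u) = (543 + u)*(-6 + v - 6*u) (J(v, u) = (v + (1 + u)*(-6))*(u + 543) = (v + (-6 - 6*u))*(543 + u) = (-6 + v - 6*u)*(543 + u) = (543 + u)*(-6 + v - 6*u))
h - J(-214, (-6 + 12)*(-7)) = -405250 - (-3258 - 3264*(-6 + 12)*(-7) - 6*49*(-6 + 12)² + 543*(-214) + ((-6 + 12)*(-7))*(-214)) = -405250 - (-3258 - 19584*(-7) - 6*(6*(-7))² - 116202 + (6*(-7))*(-214)) = -405250 - (-3258 - 3264*(-42) - 6*(-42)² - 116202 - 42*(-214)) = -405250 - (-3258 + 137088 - 6*1764 - 116202 + 8988) = -405250 - (-3258 + 137088 - 10584 - 116202 + 8988) = -405250 - 1*16032 = -405250 - 16032 = -421282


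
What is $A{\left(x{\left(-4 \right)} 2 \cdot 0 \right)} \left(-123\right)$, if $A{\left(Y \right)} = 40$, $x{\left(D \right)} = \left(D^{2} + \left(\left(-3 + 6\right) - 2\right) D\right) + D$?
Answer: $-4920$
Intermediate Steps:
$x{\left(D \right)} = D^{2} + 2 D$ ($x{\left(D \right)} = \left(D^{2} + \left(3 - 2\right) D\right) + D = \left(D^{2} + 1 D\right) + D = \left(D^{2} + D\right) + D = \left(D + D^{2}\right) + D = D^{2} + 2 D$)
$A{\left(x{\left(-4 \right)} 2 \cdot 0 \right)} \left(-123\right) = 40 \left(-123\right) = -4920$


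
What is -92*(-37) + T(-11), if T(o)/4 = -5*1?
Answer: 3384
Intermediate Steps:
T(o) = -20 (T(o) = 4*(-5*1) = 4*(-5) = -20)
-92*(-37) + T(-11) = -92*(-37) - 20 = 3404 - 20 = 3384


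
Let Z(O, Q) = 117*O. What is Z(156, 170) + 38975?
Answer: 57227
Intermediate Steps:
Z(156, 170) + 38975 = 117*156 + 38975 = 18252 + 38975 = 57227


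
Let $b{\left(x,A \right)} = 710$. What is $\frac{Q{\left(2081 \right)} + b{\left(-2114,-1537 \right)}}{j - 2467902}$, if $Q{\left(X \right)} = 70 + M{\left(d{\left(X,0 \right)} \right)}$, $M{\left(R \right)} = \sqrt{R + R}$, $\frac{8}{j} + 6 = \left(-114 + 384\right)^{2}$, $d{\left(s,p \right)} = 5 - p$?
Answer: $- \frac{2842866}{8994762419} - \frac{36447 \sqrt{10}}{89947624190} \approx -0.00031734$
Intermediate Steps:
$j = \frac{4}{36447}$ ($j = \frac{8}{-6 + \left(-114 + 384\right)^{2}} = \frac{8}{-6 + 270^{2}} = \frac{8}{-6 + 72900} = \frac{8}{72894} = 8 \cdot \frac{1}{72894} = \frac{4}{36447} \approx 0.00010975$)
$M{\left(R \right)} = \sqrt{2} \sqrt{R}$ ($M{\left(R \right)} = \sqrt{2 R} = \sqrt{2} \sqrt{R}$)
$Q{\left(X \right)} = 70 + \sqrt{10}$ ($Q{\left(X \right)} = 70 + \sqrt{2} \sqrt{5 - 0} = 70 + \sqrt{2} \sqrt{5 + 0} = 70 + \sqrt{2} \sqrt{5} = 70 + \sqrt{10}$)
$\frac{Q{\left(2081 \right)} + b{\left(-2114,-1537 \right)}}{j - 2467902} = \frac{\left(70 + \sqrt{10}\right) + 710}{\frac{4}{36447} - 2467902} = \frac{780 + \sqrt{10}}{- \frac{89947624190}{36447}} = \left(780 + \sqrt{10}\right) \left(- \frac{36447}{89947624190}\right) = - \frac{2842866}{8994762419} - \frac{36447 \sqrt{10}}{89947624190}$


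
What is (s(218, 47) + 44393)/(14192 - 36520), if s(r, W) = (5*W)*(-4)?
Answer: -43453/22328 ≈ -1.9461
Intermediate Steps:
s(r, W) = -20*W
(s(218, 47) + 44393)/(14192 - 36520) = (-20*47 + 44393)/(14192 - 36520) = (-940 + 44393)/(-22328) = 43453*(-1/22328) = -43453/22328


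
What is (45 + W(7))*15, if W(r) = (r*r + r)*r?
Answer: 6555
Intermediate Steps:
W(r) = r*(r + r²) (W(r) = (r² + r)*r = (r + r²)*r = r*(r + r²))
(45 + W(7))*15 = (45 + 7²*(1 + 7))*15 = (45 + 49*8)*15 = (45 + 392)*15 = 437*15 = 6555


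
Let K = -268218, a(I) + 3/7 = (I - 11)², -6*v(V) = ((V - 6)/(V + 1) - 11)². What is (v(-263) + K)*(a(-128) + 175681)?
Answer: -50267060664330777/961016 ≈ -5.2306e+10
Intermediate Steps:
v(V) = -(-11 + (-6 + V)/(1 + V))²/6 (v(V) = -((V - 6)/(V + 1) - 11)²/6 = -((-6 + V)/(1 + V) - 11)²/6 = -(-11 + (-6 + V)/(1 + V))²/6)
a(I) = -3/7 + (-11 + I)² (a(I) = -3/7 + (I - 11)² = -3/7 + (-11 + I)²)
(v(-263) + K)*(a(-128) + 175681) = (-(17 + 10*(-263))²/(6*(1 - 263)²) - 268218)*((-3/7 + (-11 - 128)²) + 175681) = (-⅙*(17 - 2630)²/(-262)² - 268218)*((-3/7 + (-139)²) + 175681) = (-⅙*1/68644*(-2613)² - 268218)*((-3/7 + 19321) + 175681) = (-⅙*1/68644*6827769 - 268218)*(135244/7 + 175681) = (-2275923/137288 - 268218)*(1365011/7) = -36825388707/137288*1365011/7 = -50267060664330777/961016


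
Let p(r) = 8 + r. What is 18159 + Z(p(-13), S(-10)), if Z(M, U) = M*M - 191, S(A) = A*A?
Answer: 17993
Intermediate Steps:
S(A) = A**2
Z(M, U) = -191 + M**2 (Z(M, U) = M**2 - 191 = -191 + M**2)
18159 + Z(p(-13), S(-10)) = 18159 + (-191 + (8 - 13)**2) = 18159 + (-191 + (-5)**2) = 18159 + (-191 + 25) = 18159 - 166 = 17993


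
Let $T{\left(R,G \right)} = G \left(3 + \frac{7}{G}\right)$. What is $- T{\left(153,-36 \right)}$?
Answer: $101$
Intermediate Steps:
$- T{\left(153,-36 \right)} = - (7 + 3 \left(-36\right)) = - (7 - 108) = \left(-1\right) \left(-101\right) = 101$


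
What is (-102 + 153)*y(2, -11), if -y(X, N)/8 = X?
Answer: -816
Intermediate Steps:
y(X, N) = -8*X
(-102 + 153)*y(2, -11) = (-102 + 153)*(-8*2) = 51*(-16) = -816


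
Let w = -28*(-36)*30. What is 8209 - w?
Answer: -22031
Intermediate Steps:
w = 30240 (w = 1008*30 = 30240)
8209 - w = 8209 - 1*30240 = 8209 - 30240 = -22031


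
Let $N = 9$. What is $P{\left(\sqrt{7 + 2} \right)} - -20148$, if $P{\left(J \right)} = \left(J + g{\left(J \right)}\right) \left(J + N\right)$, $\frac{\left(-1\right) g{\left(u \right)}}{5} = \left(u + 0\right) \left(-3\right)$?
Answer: $20724$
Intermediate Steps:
$g{\left(u \right)} = 15 u$ ($g{\left(u \right)} = - 5 \left(u + 0\right) \left(-3\right) = - 5 u \left(-3\right) = - 5 \left(- 3 u\right) = 15 u$)
$P{\left(J \right)} = 16 J \left(9 + J\right)$ ($P{\left(J \right)} = \left(J + 15 J\right) \left(J + 9\right) = 16 J \left(9 + J\right)$)
$P{\left(\sqrt{7 + 2} \right)} - -20148 = 16 \sqrt{7 + 2} \left(9 + \sqrt{7 + 2}\right) - -20148 = 16 \sqrt{9} \left(9 + \sqrt{9}\right) + 20148 = 16 \cdot 3 \left(9 + 3\right) + 20148 = 16 \cdot 3 \cdot 12 + 20148 = 576 + 20148 = 20724$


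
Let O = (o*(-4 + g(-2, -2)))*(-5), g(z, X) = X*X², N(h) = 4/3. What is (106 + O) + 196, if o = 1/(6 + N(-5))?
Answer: 3412/11 ≈ 310.18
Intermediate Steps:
N(h) = 4/3 (N(h) = 4*(⅓) = 4/3)
o = 3/22 (o = 1/(6 + 4/3) = 1/(22/3) = 3/22 ≈ 0.13636)
g(z, X) = X³
O = 90/11 (O = (3*(-4 + (-2)³)/22)*(-5) = (3*(-4 - 8)/22)*(-5) = ((3/22)*(-12))*(-5) = -18/11*(-5) = 90/11 ≈ 8.1818)
(106 + O) + 196 = (106 + 90/11) + 196 = 1256/11 + 196 = 3412/11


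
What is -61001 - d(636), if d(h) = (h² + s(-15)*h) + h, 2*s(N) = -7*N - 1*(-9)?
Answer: -502385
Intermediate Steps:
s(N) = 9/2 - 7*N/2 (s(N) = (-7*N - 1*(-9))/2 = (-7*N + 9)/2 = (9 - 7*N)/2 = 9/2 - 7*N/2)
d(h) = h² + 58*h (d(h) = (h² + (9/2 - 7/2*(-15))*h) + h = (h² + (9/2 + 105/2)*h) + h = (h² + 57*h) + h = h² + 58*h)
-61001 - d(636) = -61001 - 636*(58 + 636) = -61001 - 636*694 = -61001 - 1*441384 = -61001 - 441384 = -502385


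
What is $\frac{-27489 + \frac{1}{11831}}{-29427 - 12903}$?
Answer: $\frac{162611179}{250403115} \approx 0.6494$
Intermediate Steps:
$\frac{-27489 + \frac{1}{11831}}{-29427 - 12903} = \frac{-27489 + \frac{1}{11831}}{-42330} = \left(- \frac{325222358}{11831}\right) \left(- \frac{1}{42330}\right) = \frac{162611179}{250403115}$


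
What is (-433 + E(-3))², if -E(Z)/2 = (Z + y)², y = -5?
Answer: 314721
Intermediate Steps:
E(Z) = -2*(-5 + Z)² (E(Z) = -2*(Z - 5)² = -2*(-5 + Z)²)
(-433 + E(-3))² = (-433 - 2*(-5 - 3)²)² = (-433 - 2*(-8)²)² = (-433 - 2*64)² = (-433 - 128)² = (-561)² = 314721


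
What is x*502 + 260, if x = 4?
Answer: 2268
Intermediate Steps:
x*502 + 260 = 4*502 + 260 = 2008 + 260 = 2268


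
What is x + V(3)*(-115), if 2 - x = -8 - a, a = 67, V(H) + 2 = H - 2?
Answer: 192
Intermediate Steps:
V(H) = -4 + H (V(H) = -2 + (H - 2) = -2 + (-2 + H) = -4 + H)
x = 77 (x = 2 - (-8 - 1*67) = 2 - (-8 - 67) = 2 - 1*(-75) = 2 + 75 = 77)
x + V(3)*(-115) = 77 + (-4 + 3)*(-115) = 77 - 1*(-115) = 77 + 115 = 192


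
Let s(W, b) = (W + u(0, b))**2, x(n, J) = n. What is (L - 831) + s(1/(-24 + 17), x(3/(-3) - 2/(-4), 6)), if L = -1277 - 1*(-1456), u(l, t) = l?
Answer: -31947/49 ≈ -651.98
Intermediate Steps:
L = 179 (L = -1277 + 1456 = 179)
s(W, b) = W**2 (s(W, b) = (W + 0)**2 = W**2)
(L - 831) + s(1/(-24 + 17), x(3/(-3) - 2/(-4), 6)) = (179 - 831) + (1/(-24 + 17))**2 = -652 + (1/(-7))**2 = -652 + (-1/7)**2 = -652 + 1/49 = -31947/49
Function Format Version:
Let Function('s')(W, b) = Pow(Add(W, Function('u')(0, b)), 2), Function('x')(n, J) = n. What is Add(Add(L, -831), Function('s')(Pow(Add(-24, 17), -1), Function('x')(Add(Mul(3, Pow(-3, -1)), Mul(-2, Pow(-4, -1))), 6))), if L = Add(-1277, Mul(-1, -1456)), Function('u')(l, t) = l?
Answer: Rational(-31947, 49) ≈ -651.98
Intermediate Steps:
L = 179 (L = Add(-1277, 1456) = 179)
Function('s')(W, b) = Pow(W, 2) (Function('s')(W, b) = Pow(Add(W, 0), 2) = Pow(W, 2))
Add(Add(L, -831), Function('s')(Pow(Add(-24, 17), -1), Function('x')(Add(Mul(3, Pow(-3, -1)), Mul(-2, Pow(-4, -1))), 6))) = Add(Add(179, -831), Pow(Pow(Add(-24, 17), -1), 2)) = Add(-652, Pow(Pow(-7, -1), 2)) = Add(-652, Pow(Rational(-1, 7), 2)) = Add(-652, Rational(1, 49)) = Rational(-31947, 49)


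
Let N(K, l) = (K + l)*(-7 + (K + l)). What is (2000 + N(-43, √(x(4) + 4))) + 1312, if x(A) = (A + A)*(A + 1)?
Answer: 5506 - 186*√11 ≈ 4889.1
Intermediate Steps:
x(A) = 2*A*(1 + A) (x(A) = (2*A)*(1 + A) = 2*A*(1 + A))
N(K, l) = (K + l)*(-7 + K + l)
(2000 + N(-43, √(x(4) + 4))) + 1312 = (2000 + ((-43)² + (√(2*4*(1 + 4) + 4))² - 7*(-43) - 7*√(2*4*(1 + 4) + 4) + 2*(-43)*√(2*4*(1 + 4) + 4))) + 1312 = (2000 + (1849 + (√(2*4*5 + 4))² + 301 - 7*√(2*4*5 + 4) + 2*(-43)*√(2*4*5 + 4))) + 1312 = (2000 + (1849 + (√(40 + 4))² + 301 - 7*√(40 + 4) + 2*(-43)*√(40 + 4))) + 1312 = (2000 + (1849 + (√44)² + 301 - 14*√11 + 2*(-43)*√44)) + 1312 = (2000 + (1849 + (2*√11)² + 301 - 14*√11 + 2*(-43)*(2*√11))) + 1312 = (2000 + (1849 + 44 + 301 - 14*√11 - 172*√11)) + 1312 = (2000 + (2194 - 186*√11)) + 1312 = (4194 - 186*√11) + 1312 = 5506 - 186*√11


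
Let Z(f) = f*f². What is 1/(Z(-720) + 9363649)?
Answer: -1/363884351 ≈ -2.7481e-9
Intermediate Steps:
Z(f) = f³
1/(Z(-720) + 9363649) = 1/((-720)³ + 9363649) = 1/(-373248000 + 9363649) = 1/(-363884351) = -1/363884351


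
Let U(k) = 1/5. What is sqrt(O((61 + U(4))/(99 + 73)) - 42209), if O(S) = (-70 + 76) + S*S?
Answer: I*sqrt(7803311291)/430 ≈ 205.43*I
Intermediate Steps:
U(k) = 1/5
O(S) = 6 + S**2
sqrt(O((61 + U(4))/(99 + 73)) - 42209) = sqrt((6 + ((61 + 1/5)/(99 + 73))**2) - 42209) = sqrt((6 + ((306/5)/172)**2) - 42209) = sqrt((6 + ((306/5)*(1/172))**2) - 42209) = sqrt((6 + (153/430)**2) - 42209) = sqrt((6 + 23409/184900) - 42209) = sqrt(1132809/184900 - 42209) = sqrt(-7803311291/184900) = I*sqrt(7803311291)/430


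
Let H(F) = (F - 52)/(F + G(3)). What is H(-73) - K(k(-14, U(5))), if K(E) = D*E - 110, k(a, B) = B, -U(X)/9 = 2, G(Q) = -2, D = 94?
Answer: 5411/3 ≈ 1803.7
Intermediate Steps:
U(X) = -18 (U(X) = -9*2 = -18)
H(F) = (-52 + F)/(-2 + F) (H(F) = (F - 52)/(F - 2) = (-52 + F)/(-2 + F))
K(E) = -110 + 94*E (K(E) = 94*E - 110 = -110 + 94*E)
H(-73) - K(k(-14, U(5))) = (-52 - 73)/(-2 - 73) - (-110 + 94*(-18)) = -125/(-75) - (-110 - 1692) = -1/75*(-125) - 1*(-1802) = 5/3 + 1802 = 5411/3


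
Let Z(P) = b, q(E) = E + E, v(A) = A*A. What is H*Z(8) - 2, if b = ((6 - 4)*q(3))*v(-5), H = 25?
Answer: 7498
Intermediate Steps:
v(A) = A²
q(E) = 2*E
b = 300 (b = ((6 - 4)*(2*3))*(-5)² = (2*6)*25 = 12*25 = 300)
Z(P) = 300
H*Z(8) - 2 = 25*300 - 2 = 7500 - 2 = 7498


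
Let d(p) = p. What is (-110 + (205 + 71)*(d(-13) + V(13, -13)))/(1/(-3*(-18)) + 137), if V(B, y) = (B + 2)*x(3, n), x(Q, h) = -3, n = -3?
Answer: -870372/7399 ≈ -117.63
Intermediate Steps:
V(B, y) = -6 - 3*B (V(B, y) = (B + 2)*(-3) = (2 + B)*(-3) = -6 - 3*B)
(-110 + (205 + 71)*(d(-13) + V(13, -13)))/(1/(-3*(-18)) + 137) = (-110 + (205 + 71)*(-13 + (-6 - 3*13)))/(1/(-3*(-18)) + 137) = (-110 + 276*(-13 + (-6 - 39)))/(1/54 + 137) = (-110 + 276*(-13 - 45))/(1/54 + 137) = (-110 + 276*(-58))/(7399/54) = (-110 - 16008)*(54/7399) = -16118*54/7399 = -870372/7399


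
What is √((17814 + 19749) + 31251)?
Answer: 3*√7646 ≈ 262.32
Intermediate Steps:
√((17814 + 19749) + 31251) = √(37563 + 31251) = √68814 = 3*√7646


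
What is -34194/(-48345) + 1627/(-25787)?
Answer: 267701121/415557505 ≈ 0.64420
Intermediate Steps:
-34194/(-48345) + 1627/(-25787) = -34194*(-1/48345) + 1627*(-1/25787) = 11398/16115 - 1627/25787 = 267701121/415557505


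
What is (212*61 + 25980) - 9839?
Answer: 29073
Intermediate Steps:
(212*61 + 25980) - 9839 = (12932 + 25980) - 9839 = 38912 - 9839 = 29073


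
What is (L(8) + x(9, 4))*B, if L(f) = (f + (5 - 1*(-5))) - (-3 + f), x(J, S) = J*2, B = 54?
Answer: 1674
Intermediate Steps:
x(J, S) = 2*J
L(f) = 13 (L(f) = (f + (5 + 5)) + (3 - f) = (f + 10) + (3 - f) = (10 + f) + (3 - f) = 13)
(L(8) + x(9, 4))*B = (13 + 2*9)*54 = (13 + 18)*54 = 31*54 = 1674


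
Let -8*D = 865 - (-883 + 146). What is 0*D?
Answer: 0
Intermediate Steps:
D = -801/4 (D = -(865 - (-883 + 146))/8 = -(865 - 1*(-737))/8 = -(865 + 737)/8 = -⅛*1602 = -801/4 ≈ -200.25)
0*D = 0*(-801/4) = 0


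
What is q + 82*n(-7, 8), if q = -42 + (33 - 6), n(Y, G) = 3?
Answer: 231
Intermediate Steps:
q = -15 (q = -42 + 27 = -15)
q + 82*n(-7, 8) = -15 + 82*3 = -15 + 246 = 231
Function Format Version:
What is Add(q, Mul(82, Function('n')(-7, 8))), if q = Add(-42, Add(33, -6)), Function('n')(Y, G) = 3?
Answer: 231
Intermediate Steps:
q = -15 (q = Add(-42, 27) = -15)
Add(q, Mul(82, Function('n')(-7, 8))) = Add(-15, Mul(82, 3)) = Add(-15, 246) = 231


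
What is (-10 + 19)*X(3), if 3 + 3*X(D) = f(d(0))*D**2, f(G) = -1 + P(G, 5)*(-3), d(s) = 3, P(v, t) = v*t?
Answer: -1251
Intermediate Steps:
P(v, t) = t*v
f(G) = -1 - 15*G (f(G) = -1 + (5*G)*(-3) = -1 - 15*G)
X(D) = -1 - 46*D**2/3 (X(D) = -1 + ((-1 - 15*3)*D**2)/3 = -1 + ((-1 - 45)*D**2)/3 = -1 + (-46*D**2)/3 = -1 - 46*D**2/3)
(-10 + 19)*X(3) = (-10 + 19)*(-1 - 46/3*3**2) = 9*(-1 - 46/3*9) = 9*(-1 - 138) = 9*(-139) = -1251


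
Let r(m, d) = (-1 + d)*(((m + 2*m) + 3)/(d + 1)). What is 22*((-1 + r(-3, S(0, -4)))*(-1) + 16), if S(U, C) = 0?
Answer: 242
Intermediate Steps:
r(m, d) = (-1 + d)*(3 + 3*m)/(1 + d) (r(m, d) = (-1 + d)*((3*m + 3)/(1 + d)) = (-1 + d)*((3 + 3*m)/(1 + d)) = (-1 + d)*(3 + 3*m)/(1 + d))
22*((-1 + r(-3, S(0, -4)))*(-1) + 16) = 22*((-1 + 3*(-1 + 0 - 1*(-3) + 0*(-3))/(1 + 0))*(-1) + 16) = 22*((-1 + 3*(-1 + 0 + 3 + 0)/1)*(-1) + 16) = 22*((-1 + 3*1*2)*(-1) + 16) = 22*((-1 + 6)*(-1) + 16) = 22*(5*(-1) + 16) = 22*(-5 + 16) = 22*11 = 242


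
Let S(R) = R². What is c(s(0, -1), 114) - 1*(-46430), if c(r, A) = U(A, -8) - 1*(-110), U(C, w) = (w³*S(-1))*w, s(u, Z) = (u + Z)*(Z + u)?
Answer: 50636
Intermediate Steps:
s(u, Z) = (Z + u)² (s(u, Z) = (Z + u)*(Z + u) = (Z + u)²)
U(C, w) = w⁴ (U(C, w) = (w³*(-1)²)*w = (w³*1)*w = w³*w = w⁴)
c(r, A) = 4206 (c(r, A) = (-8)⁴ - 1*(-110) = 4096 + 110 = 4206)
c(s(0, -1), 114) - 1*(-46430) = 4206 - 1*(-46430) = 4206 + 46430 = 50636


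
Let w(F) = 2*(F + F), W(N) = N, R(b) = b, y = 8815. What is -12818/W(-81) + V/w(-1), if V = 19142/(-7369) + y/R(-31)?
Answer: 17022166505/74014236 ≈ 229.99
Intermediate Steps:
V = -65551137/228439 (V = 19142/(-7369) + 8815/(-31) = 19142*(-1/7369) + 8815*(-1/31) = -19142/7369 - 8815/31 = -65551137/228439 ≈ -286.95)
w(F) = 4*F (w(F) = 2*(2*F) = 4*F)
-12818/W(-81) + V/w(-1) = -12818/(-81) - 65551137/(228439*(4*(-1))) = -12818*(-1/81) - 65551137/228439/(-4) = 12818/81 - 65551137/228439*(-¼) = 12818/81 + 65551137/913756 = 17022166505/74014236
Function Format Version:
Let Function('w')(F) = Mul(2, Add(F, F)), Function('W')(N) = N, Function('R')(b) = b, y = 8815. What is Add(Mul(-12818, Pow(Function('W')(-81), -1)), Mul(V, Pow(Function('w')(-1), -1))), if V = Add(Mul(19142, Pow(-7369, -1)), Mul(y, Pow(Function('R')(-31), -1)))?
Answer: Rational(17022166505, 74014236) ≈ 229.99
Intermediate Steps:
V = Rational(-65551137, 228439) (V = Add(Mul(19142, Pow(-7369, -1)), Mul(8815, Pow(-31, -1))) = Add(Mul(19142, Rational(-1, 7369)), Mul(8815, Rational(-1, 31))) = Add(Rational(-19142, 7369), Rational(-8815, 31)) = Rational(-65551137, 228439) ≈ -286.95)
Function('w')(F) = Mul(4, F) (Function('w')(F) = Mul(2, Mul(2, F)) = Mul(4, F))
Add(Mul(-12818, Pow(Function('W')(-81), -1)), Mul(V, Pow(Function('w')(-1), -1))) = Add(Mul(-12818, Pow(-81, -1)), Mul(Rational(-65551137, 228439), Pow(Mul(4, -1), -1))) = Add(Mul(-12818, Rational(-1, 81)), Mul(Rational(-65551137, 228439), Pow(-4, -1))) = Add(Rational(12818, 81), Mul(Rational(-65551137, 228439), Rational(-1, 4))) = Add(Rational(12818, 81), Rational(65551137, 913756)) = Rational(17022166505, 74014236)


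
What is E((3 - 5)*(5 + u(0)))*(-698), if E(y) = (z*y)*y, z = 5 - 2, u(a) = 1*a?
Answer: -209400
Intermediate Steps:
u(a) = a
z = 3
E(y) = 3*y² (E(y) = (3*y)*y = 3*y²)
E((3 - 5)*(5 + u(0)))*(-698) = (3*((3 - 5)*(5 + 0))²)*(-698) = (3*(-2*5)²)*(-698) = (3*(-10)²)*(-698) = (3*100)*(-698) = 300*(-698) = -209400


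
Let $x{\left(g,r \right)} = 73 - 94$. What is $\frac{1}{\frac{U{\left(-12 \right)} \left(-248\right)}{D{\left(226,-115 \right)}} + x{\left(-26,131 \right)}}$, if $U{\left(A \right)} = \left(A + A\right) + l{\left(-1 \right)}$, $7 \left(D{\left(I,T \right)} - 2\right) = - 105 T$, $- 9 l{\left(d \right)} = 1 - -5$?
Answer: $- \frac{5181}{90449} \approx -0.057281$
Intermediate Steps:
$l{\left(d \right)} = - \frac{2}{3}$ ($l{\left(d \right)} = - \frac{1 - -5}{9} = - \frac{1 + 5}{9} = \left(- \frac{1}{9}\right) 6 = - \frac{2}{3}$)
$D{\left(I,T \right)} = 2 - 15 T$ ($D{\left(I,T \right)} = 2 + \frac{\left(-105\right) T}{7} = 2 - 15 T$)
$x{\left(g,r \right)} = -21$
$U{\left(A \right)} = - \frac{2}{3} + 2 A$ ($U{\left(A \right)} = \left(A + A\right) - \frac{2}{3} = 2 A - \frac{2}{3} = - \frac{2}{3} + 2 A$)
$\frac{1}{\frac{U{\left(-12 \right)} \left(-248\right)}{D{\left(226,-115 \right)}} + x{\left(-26,131 \right)}} = \frac{1}{\frac{\left(- \frac{2}{3} + 2 \left(-12\right)\right) \left(-248\right)}{2 - -1725} - 21} = \frac{1}{\frac{\left(- \frac{2}{3} - 24\right) \left(-248\right)}{2 + 1725} - 21} = \frac{1}{\frac{\left(- \frac{74}{3}\right) \left(-248\right)}{1727} - 21} = \frac{1}{\frac{18352}{3} \cdot \frac{1}{1727} - 21} = \frac{1}{\frac{18352}{5181} - 21} = \frac{1}{- \frac{90449}{5181}} = - \frac{5181}{90449}$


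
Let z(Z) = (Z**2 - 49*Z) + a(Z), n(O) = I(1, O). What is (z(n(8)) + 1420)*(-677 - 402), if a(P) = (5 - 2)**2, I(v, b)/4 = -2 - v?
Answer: -2331719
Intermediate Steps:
I(v, b) = -8 - 4*v (I(v, b) = 4*(-2 - v) = -8 - 4*v)
n(O) = -12 (n(O) = -8 - 4*1 = -8 - 4 = -12)
a(P) = 9 (a(P) = 3**2 = 9)
z(Z) = 9 + Z**2 - 49*Z (z(Z) = (Z**2 - 49*Z) + 9 = 9 + Z**2 - 49*Z)
(z(n(8)) + 1420)*(-677 - 402) = ((9 + (-12)**2 - 49*(-12)) + 1420)*(-677 - 402) = ((9 + 144 + 588) + 1420)*(-1079) = (741 + 1420)*(-1079) = 2161*(-1079) = -2331719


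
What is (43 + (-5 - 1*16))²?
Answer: 484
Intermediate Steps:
(43 + (-5 - 1*16))² = (43 + (-5 - 16))² = (43 - 21)² = 22² = 484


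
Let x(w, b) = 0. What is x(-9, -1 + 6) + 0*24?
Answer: 0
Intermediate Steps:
x(-9, -1 + 6) + 0*24 = 0 + 0*24 = 0 + 0 = 0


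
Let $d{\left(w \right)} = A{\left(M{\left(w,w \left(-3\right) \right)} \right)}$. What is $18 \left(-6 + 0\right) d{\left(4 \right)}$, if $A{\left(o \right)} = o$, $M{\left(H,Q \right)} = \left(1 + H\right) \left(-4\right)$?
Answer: $2160$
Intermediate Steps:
$M{\left(H,Q \right)} = -4 - 4 H$
$d{\left(w \right)} = -4 - 4 w$
$18 \left(-6 + 0\right) d{\left(4 \right)} = 18 \left(-6 + 0\right) \left(-4 - 16\right) = 18 \left(-6\right) \left(-4 - 16\right) = \left(-108\right) \left(-20\right) = 2160$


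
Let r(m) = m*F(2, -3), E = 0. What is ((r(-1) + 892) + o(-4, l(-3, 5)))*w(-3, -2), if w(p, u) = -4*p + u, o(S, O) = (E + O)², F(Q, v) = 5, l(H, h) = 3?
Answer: 8960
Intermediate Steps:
o(S, O) = O² (o(S, O) = (0 + O)² = O²)
w(p, u) = u - 4*p
r(m) = 5*m (r(m) = m*5 = 5*m)
((r(-1) + 892) + o(-4, l(-3, 5)))*w(-3, -2) = ((5*(-1) + 892) + 3²)*(-2 - 4*(-3)) = ((-5 + 892) + 9)*(-2 + 12) = (887 + 9)*10 = 896*10 = 8960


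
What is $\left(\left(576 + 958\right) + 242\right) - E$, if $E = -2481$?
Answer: $4257$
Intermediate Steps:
$\left(\left(576 + 958\right) + 242\right) - E = \left(\left(576 + 958\right) + 242\right) - -2481 = \left(1534 + 242\right) + 2481 = 1776 + 2481 = 4257$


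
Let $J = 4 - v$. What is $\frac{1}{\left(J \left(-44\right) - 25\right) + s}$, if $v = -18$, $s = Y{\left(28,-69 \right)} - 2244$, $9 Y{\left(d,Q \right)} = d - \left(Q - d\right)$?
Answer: $- \frac{9}{29008} \approx -0.00031026$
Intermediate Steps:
$Y{\left(d,Q \right)} = - \frac{Q}{9} + \frac{2 d}{9}$ ($Y{\left(d,Q \right)} = \frac{d - \left(Q - d\right)}{9} = \frac{- Q + 2 d}{9} = - \frac{Q}{9} + \frac{2 d}{9}$)
$s = - \frac{20071}{9}$ ($s = \left(\left(- \frac{1}{9}\right) \left(-69\right) + \frac{2}{9} \cdot 28\right) - 2244 = \left(\frac{23}{3} + \frac{56}{9}\right) - 2244 = \frac{125}{9} - 2244 = - \frac{20071}{9} \approx -2230.1$)
$J = 22$ ($J = 4 - -18 = 4 + 18 = 22$)
$\frac{1}{\left(J \left(-44\right) - 25\right) + s} = \frac{1}{\left(22 \left(-44\right) - 25\right) - \frac{20071}{9}} = \frac{1}{\left(-968 - 25\right) - \frac{20071}{9}} = \frac{1}{-993 - \frac{20071}{9}} = \frac{1}{- \frac{29008}{9}} = - \frac{9}{29008}$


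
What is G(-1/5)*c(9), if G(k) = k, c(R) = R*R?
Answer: -81/5 ≈ -16.200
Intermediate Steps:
c(R) = R²
G(-1/5)*c(9) = -1/5*9² = -1*⅕*81 = -⅕*81 = -81/5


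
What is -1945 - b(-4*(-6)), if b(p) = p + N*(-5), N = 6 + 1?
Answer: -1934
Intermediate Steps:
N = 7
b(p) = -35 + p (b(p) = p + 7*(-5) = p - 35 = -35 + p)
-1945 - b(-4*(-6)) = -1945 - (-35 - 4*(-6)) = -1945 - (-35 + 24) = -1945 - 1*(-11) = -1945 + 11 = -1934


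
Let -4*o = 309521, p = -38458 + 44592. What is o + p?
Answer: -284985/4 ≈ -71246.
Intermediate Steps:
p = 6134
o = -309521/4 (o = -1/4*309521 = -309521/4 ≈ -77380.)
o + p = -309521/4 + 6134 = -284985/4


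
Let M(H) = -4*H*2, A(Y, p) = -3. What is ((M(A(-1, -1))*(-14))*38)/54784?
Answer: -399/1712 ≈ -0.23306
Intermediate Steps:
M(H) = -8*H
((M(A(-1, -1))*(-14))*38)/54784 = ((-8*(-3)*(-14))*38)/54784 = ((24*(-14))*38)*(1/54784) = -336*38*(1/54784) = -12768*1/54784 = -399/1712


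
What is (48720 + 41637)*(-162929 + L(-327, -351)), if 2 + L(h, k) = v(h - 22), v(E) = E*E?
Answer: -3716383410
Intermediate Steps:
v(E) = E**2
L(h, k) = -2 + (-22 + h)**2 (L(h, k) = -2 + (h - 22)**2 = -2 + (-22 + h)**2)
(48720 + 41637)*(-162929 + L(-327, -351)) = (48720 + 41637)*(-162929 + (-2 + (-22 - 327)**2)) = 90357*(-162929 + (-2 + (-349)**2)) = 90357*(-162929 + (-2 + 121801)) = 90357*(-162929 + 121799) = 90357*(-41130) = -3716383410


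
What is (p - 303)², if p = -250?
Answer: 305809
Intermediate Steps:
(p - 303)² = (-250 - 303)² = (-553)² = 305809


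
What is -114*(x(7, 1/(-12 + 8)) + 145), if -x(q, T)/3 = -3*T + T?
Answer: -16359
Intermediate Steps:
x(q, T) = 6*T (x(q, T) = -3*(-3*T + T) = -(-6)*T = 6*T)
-114*(x(7, 1/(-12 + 8)) + 145) = -114*(6/(-12 + 8) + 145) = -114*(6/(-4) + 145) = -114*(6*(-¼) + 145) = -114*(-3/2 + 145) = -114*287/2 = -16359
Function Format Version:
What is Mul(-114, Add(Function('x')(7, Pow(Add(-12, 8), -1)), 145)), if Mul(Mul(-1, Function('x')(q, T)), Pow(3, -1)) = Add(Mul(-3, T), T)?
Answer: -16359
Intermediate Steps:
Function('x')(q, T) = Mul(6, T) (Function('x')(q, T) = Mul(-3, Add(Mul(-3, T), T)) = Mul(-3, Mul(-2, T)) = Mul(6, T))
Mul(-114, Add(Function('x')(7, Pow(Add(-12, 8), -1)), 145)) = Mul(-114, Add(Mul(6, Pow(Add(-12, 8), -1)), 145)) = Mul(-114, Add(Mul(6, Pow(-4, -1)), 145)) = Mul(-114, Add(Mul(6, Rational(-1, 4)), 145)) = Mul(-114, Add(Rational(-3, 2), 145)) = Mul(-114, Rational(287, 2)) = -16359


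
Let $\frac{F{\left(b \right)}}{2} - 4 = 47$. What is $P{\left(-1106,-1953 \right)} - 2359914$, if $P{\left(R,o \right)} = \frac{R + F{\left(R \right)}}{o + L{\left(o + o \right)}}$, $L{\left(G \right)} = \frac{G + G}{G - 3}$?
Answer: $- \frac{5999265866458}{2542155} \approx -2.3599 \cdot 10^{6}$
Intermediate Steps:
$L{\left(G \right)} = \frac{2 G}{-3 + G}$
$F{\left(b \right)} = 102$ ($F{\left(b \right)} = 8 + 2 \cdot 47 = 8 + 94 = 102$)
$P{\left(R,o \right)} = \frac{102 + R}{o + \frac{4 o}{-3 + 2 o}}$ ($P{\left(R,o \right)} = \frac{R + 102}{o + \frac{2 \left(o + o\right)}{-3 + \left(o + o\right)}} = \frac{102 + R}{o + \frac{2 \cdot 2 o}{-3 + 2 o}} = \frac{102 + R}{o + \frac{4 o}{-3 + 2 o}}$)
$P{\left(-1106,-1953 \right)} - 2359914 = \frac{\left(-3 + 2 \left(-1953\right)\right) \left(102 - 1106\right)}{\left(-1953\right) \left(1 + 2 \left(-1953\right)\right)} - 2359914 = \left(- \frac{1}{1953}\right) \frac{1}{1 - 3906} \left(-3 - 3906\right) \left(-1004\right) - 2359914 = \left(- \frac{1}{1953}\right) \frac{1}{-3905} \left(-3909\right) \left(-1004\right) - 2359914 = \left(- \frac{1}{1953}\right) \left(- \frac{1}{3905}\right) \left(-3909\right) \left(-1004\right) - 2359914 = \frac{1308212}{2542155} - 2359914 = - \frac{5999265866458}{2542155}$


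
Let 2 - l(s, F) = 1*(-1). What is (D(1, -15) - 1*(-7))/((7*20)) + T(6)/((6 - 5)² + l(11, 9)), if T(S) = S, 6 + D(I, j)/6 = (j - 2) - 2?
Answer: 67/140 ≈ 0.47857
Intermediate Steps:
D(I, j) = -60 + 6*j (D(I, j) = -36 + 6*((j - 2) - 2) = -36 + 6*((-2 + j) - 2) = -36 + 6*(-4 + j) = -36 + (-24 + 6*j) = -60 + 6*j)
l(s, F) = 3 (l(s, F) = 2 - (-1) = 2 - 1*(-1) = 2 + 1 = 3)
(D(1, -15) - 1*(-7))/((7*20)) + T(6)/((6 - 5)² + l(11, 9)) = ((-60 + 6*(-15)) - 1*(-7))/((7*20)) + 6/((6 - 5)² + 3) = ((-60 - 90) + 7)/140 + 6/(1² + 3) = (-150 + 7)*(1/140) + 6/(1 + 3) = -143*1/140 + 6/4 = -143/140 + 6*(¼) = -143/140 + 3/2 = 67/140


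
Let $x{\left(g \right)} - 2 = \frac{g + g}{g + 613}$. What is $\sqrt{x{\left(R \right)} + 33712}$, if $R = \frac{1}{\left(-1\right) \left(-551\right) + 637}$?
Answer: $\frac{2 \sqrt{4469977264804835}}{728245} \approx 183.61$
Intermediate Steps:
$R = \frac{1}{1188}$ ($R = \frac{1}{551 + 637} = \frac{1}{1188} \approx 0.00084175$)
$x{\left(g \right)} = 2 + \frac{2 g}{613 + g}$ ($x{\left(g \right)} = 2 + \frac{g + g}{g + 613} = 2 + \frac{2 g}{613 + g}$)
$\sqrt{x{\left(R \right)} + 33712} = \sqrt{\frac{2 \left(613 + 2 \cdot \frac{1}{1188}\right)}{613 + \frac{1}{1188}} + 33712} = \sqrt{\frac{2 \left(613 + \frac{1}{594}\right)}{\frac{728245}{1188}} + 33712} = \sqrt{2 \cdot \frac{1188}{728245} \cdot \frac{364123}{594} + 33712} = \sqrt{\frac{1456492}{728245} + 33712} = \sqrt{\frac{24552051932}{728245}} = \frac{2 \sqrt{4469977264804835}}{728245}$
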